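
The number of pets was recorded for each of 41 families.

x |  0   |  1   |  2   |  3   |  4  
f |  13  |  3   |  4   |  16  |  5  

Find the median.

Cumulative frequencies: 13, 16, 20, 36, 41
n = 41, so the median is the value in position (n+1)/2 = 21.
Position 21 falls at value 3.

3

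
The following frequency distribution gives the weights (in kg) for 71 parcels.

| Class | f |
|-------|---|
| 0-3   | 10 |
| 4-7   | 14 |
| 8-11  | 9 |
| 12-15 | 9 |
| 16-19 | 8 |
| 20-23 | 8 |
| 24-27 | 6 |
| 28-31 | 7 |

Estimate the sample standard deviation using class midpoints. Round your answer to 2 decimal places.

Midpoints: 1.5, 5.5, 9.5, 13.5, 17.5, 21.5, 25.5, 29.5
n = 71, Σfm = 970.5, mean = 13.6690
Σfm² = 19039.75
Σf(m − x̄)² = Σfm² − (Σfm)²/n = 19039.75 − 970.5²/71 = 5773.9718
Sample variance = 5773.9718 / 70 = 82.4853
Standard deviation = √82.4853 = 9.0821

9.08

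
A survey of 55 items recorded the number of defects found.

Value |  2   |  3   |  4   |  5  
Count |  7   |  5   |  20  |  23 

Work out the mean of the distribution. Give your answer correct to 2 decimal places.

Values: 2, 3, 4, 5
Σfx = 7×2 + 5×3 + 20×4 + 23×5 = 224
n = Σf = 55
Mean = 224 / 55 = 4.0727

4.07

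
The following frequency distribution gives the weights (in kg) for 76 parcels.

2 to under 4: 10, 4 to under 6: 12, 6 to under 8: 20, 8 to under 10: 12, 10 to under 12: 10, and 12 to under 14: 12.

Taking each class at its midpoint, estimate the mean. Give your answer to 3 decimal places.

7.947

Midpoints: 3, 5, 7, 9, 11, 13
Σfm = 10×3 + 12×5 + 20×7 + 12×9 + 10×11 + 12×13 = 604
n = Σf = 76
Mean = 604 / 76 = 7.9474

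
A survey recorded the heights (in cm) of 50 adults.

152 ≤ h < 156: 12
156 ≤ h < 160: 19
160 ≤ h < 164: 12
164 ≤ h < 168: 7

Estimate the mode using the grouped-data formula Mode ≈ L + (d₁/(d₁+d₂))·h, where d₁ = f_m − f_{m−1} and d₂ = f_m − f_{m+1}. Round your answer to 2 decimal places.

158.00

Modal class: 156 ≤ h < 160 (highest frequency 19).
d₁ = 19 − 12 = 7, d₂ = 19 − 12 = 7
Mode ≈ 156 + (7/(7+7)) × 4 = 156 + 2.0000 = 158.0000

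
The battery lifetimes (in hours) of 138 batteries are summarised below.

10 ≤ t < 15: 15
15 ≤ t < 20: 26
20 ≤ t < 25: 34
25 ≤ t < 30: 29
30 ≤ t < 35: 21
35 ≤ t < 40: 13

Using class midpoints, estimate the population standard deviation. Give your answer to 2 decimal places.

Midpoints: 12.5, 17.5, 22.5, 27.5, 32.5, 37.5
n = 138, Σfm = 3375, mean = 24.4565
Σfm² = 89912.5
Σf(m − x̄)² = Σfm² − (Σfm)²/n = 89912.5 − 3375²/138 = 7371.7391
Population variance = 7371.7391 / 138 = 53.4184
Standard deviation = √53.4184 = 7.3088

7.31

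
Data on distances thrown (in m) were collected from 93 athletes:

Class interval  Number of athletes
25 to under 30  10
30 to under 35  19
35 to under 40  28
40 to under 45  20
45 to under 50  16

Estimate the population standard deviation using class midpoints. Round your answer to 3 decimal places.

6.161

Midpoints: 27.5, 32.5, 37.5, 42.5, 47.5
n = 93, Σfm = 3552.5, mean = 38.1989
Σfm² = 139231.25
Σf(m − x̄)² = Σfm² − (Σfm)²/n = 139231.25 − 3552.5²/93 = 3529.5699
Population variance = 3529.5699 / 93 = 37.9524
Standard deviation = √37.9524 = 6.1605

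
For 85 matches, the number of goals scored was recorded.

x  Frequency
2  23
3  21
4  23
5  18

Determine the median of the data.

Cumulative frequencies: 23, 44, 67, 85
n = 85, so the median is the value in position (n+1)/2 = 43.
Position 43 falls at value 3.

3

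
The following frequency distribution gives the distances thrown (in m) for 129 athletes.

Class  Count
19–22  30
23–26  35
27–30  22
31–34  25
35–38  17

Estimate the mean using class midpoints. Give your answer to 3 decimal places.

27.384

Midpoints: 20.5, 24.5, 28.5, 32.5, 36.5
Σfm = 30×20.5 + 35×24.5 + 22×28.5 + 25×32.5 + 17×36.5 = 3532.5
n = Σf = 129
Mean = 3532.5 / 129 = 27.3837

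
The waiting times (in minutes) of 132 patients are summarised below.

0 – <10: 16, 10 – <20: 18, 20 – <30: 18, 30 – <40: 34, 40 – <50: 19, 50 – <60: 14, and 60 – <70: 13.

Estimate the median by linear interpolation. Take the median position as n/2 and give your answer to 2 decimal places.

Cumulative frequencies: 16, 34, 52, 86, 105, 119, 132
n = 132; position = n/2 = 66.
This falls in the class 30 – <40: L = 30, F = 52, f = 34, h = 10.
Median ≈ 30 + ((66 − 52) / 34) × 10 = 34.1176

34.12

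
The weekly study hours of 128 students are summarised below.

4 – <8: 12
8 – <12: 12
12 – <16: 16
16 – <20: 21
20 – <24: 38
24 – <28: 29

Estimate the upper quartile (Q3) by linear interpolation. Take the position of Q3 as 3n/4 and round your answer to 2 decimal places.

23.68

Cumulative frequencies: 12, 24, 40, 61, 99, 128
n = 128; position = 3n/4 = 96.
This falls in the class 20 – <24: L = 20, F = 61, f = 38, h = 4.
Upper quartile ≈ 20 + ((96 − 61) / 38) × 4 = 23.6842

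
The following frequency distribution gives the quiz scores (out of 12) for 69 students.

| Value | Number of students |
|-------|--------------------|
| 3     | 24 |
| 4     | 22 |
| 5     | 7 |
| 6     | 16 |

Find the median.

Cumulative frequencies: 24, 46, 53, 69
n = 69, so the median is the value in position (n+1)/2 = 35.
Position 35 falls at value 4.

4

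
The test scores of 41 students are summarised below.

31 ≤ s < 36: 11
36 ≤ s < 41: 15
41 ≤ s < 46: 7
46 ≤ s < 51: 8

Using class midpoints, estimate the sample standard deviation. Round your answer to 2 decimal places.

Midpoints: 33.5, 38.5, 43.5, 48.5
n = 41, Σfm = 1638.5, mean = 39.9634
Σfm² = 66642.25
Σf(m − x̄)² = Σfm² − (Σfm)²/n = 66642.25 − 1638.5²/41 = 1162.1951
Sample variance = 1162.1951 / 40 = 29.0549
Standard deviation = √29.0549 = 5.3903

5.39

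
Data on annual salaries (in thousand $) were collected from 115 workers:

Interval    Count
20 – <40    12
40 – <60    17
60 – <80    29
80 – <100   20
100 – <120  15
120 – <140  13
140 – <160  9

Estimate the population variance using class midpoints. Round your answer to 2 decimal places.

Midpoints: 30, 50, 70, 90, 110, 130, 150
n = 115, Σfm = 9730, mean = 84.6087
Σfm² = 961100
Σf(m − x̄)² = Σfm² − (Σfm)²/n = 961100 − 9730²/115 = 137857.3913
Population variance = 137857.3913 / 115 = 1198.7599

1198.76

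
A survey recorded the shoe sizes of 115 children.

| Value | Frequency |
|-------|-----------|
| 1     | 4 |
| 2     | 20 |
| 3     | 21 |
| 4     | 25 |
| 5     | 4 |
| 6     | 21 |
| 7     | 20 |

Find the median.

4

Cumulative frequencies: 4, 24, 45, 70, 74, 95, 115
n = 115, so the median is the value in position (n+1)/2 = 58.
Position 58 falls at value 4.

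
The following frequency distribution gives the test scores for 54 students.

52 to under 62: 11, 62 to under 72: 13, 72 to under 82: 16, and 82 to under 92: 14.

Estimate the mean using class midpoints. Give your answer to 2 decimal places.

Midpoints: 57, 67, 77, 87
Σfm = 11×57 + 13×67 + 16×77 + 14×87 = 3948
n = Σf = 54
Mean = 3948 / 54 = 73.1111

73.11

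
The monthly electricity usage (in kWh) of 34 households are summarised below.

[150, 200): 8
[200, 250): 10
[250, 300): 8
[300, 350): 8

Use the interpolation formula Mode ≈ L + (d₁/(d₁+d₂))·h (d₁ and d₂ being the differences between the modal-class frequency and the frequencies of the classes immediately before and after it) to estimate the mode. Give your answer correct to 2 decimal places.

225.00

Modal class: [200, 250) (highest frequency 10).
d₁ = 10 − 8 = 2, d₂ = 10 − 8 = 2
Mode ≈ 200 + (2/(2+2)) × 50 = 200 + 25.0000 = 225.0000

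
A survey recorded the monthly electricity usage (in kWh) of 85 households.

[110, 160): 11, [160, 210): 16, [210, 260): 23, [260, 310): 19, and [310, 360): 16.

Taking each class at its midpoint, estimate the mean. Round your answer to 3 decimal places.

242.647

Midpoints: 135, 185, 235, 285, 335
Σfm = 11×135 + 16×185 + 23×235 + 19×285 + 16×335 = 20625
n = Σf = 85
Mean = 20625 / 85 = 242.6471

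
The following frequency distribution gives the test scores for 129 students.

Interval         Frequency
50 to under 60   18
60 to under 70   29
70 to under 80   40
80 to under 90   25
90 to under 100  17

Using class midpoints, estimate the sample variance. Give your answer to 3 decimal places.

151.344

Midpoints: 55, 65, 75, 85, 95
n = 129, Σfm = 9615, mean = 74.5349
Σfm² = 736025
Σf(m − x̄)² = Σfm² − (Σfm)²/n = 736025 − 9615²/129 = 19372.0930
Sample variance = 19372.0930 / 128 = 151.3445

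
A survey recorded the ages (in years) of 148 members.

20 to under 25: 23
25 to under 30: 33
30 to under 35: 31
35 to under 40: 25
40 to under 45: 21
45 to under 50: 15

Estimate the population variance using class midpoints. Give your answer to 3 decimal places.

Midpoints: 22.5, 27.5, 32.5, 37.5, 42.5, 47.5
n = 148, Σfm = 4975, mean = 33.6149
Σfm² = 176275
Σf(m − x̄)² = Σfm² − (Σfm)²/n = 176275 − 4975²/148 = 9041.0473
Population variance = 9041.0473 / 148 = 61.0882

61.088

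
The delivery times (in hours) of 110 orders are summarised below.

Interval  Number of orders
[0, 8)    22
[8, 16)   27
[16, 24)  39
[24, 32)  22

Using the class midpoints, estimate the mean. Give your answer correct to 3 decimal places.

16.436

Midpoints: 4, 12, 20, 28
Σfm = 22×4 + 27×12 + 39×20 + 22×28 = 1808
n = Σf = 110
Mean = 1808 / 110 = 16.4364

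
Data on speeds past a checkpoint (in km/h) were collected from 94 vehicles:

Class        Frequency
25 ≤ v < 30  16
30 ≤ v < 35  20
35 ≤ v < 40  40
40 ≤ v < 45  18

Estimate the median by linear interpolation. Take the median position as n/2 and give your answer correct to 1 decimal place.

Cumulative frequencies: 16, 36, 76, 94
n = 94; position = n/2 = 47.
This falls in the class 35 ≤ v < 40: L = 35, F = 36, f = 40, h = 5.
Median ≈ 35 + ((47 − 36) / 40) × 5 = 36.3750

36.4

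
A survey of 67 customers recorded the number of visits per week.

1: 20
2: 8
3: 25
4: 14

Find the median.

3

Cumulative frequencies: 20, 28, 53, 67
n = 67, so the median is the value in position (n+1)/2 = 34.
Position 34 falls at value 3.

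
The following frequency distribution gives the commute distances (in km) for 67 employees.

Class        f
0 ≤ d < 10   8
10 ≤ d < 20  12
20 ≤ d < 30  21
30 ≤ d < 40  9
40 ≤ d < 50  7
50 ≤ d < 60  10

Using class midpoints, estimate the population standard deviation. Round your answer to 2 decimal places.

15.53

Midpoints: 5, 15, 25, 35, 45, 55
n = 67, Σfm = 1925, mean = 28.7313
Σfm² = 71475
Σf(m − x̄)² = Σfm² − (Σfm)²/n = 71475 − 1925²/67 = 16167.1642
Population variance = 16167.1642 / 67 = 241.3010
Standard deviation = √241.3010 = 15.5339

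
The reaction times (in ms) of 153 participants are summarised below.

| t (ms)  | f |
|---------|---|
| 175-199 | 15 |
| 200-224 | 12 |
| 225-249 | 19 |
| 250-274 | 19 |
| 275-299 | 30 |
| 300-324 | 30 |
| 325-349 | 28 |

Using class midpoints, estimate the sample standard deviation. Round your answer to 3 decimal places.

47.799

Midpoints: 187, 212, 237, 262, 287, 312, 337
n = 153, Σfm = 42236, mean = 276.0523
Σfm² = 12006632
Σf(m − x̄)² = Σfm² − (Σfm)²/n = 12006632 − 42236²/153 = 347287.5817
Sample variance = 347287.5817 / 152 = 2284.7867
Standard deviation = √2284.7867 = 47.7994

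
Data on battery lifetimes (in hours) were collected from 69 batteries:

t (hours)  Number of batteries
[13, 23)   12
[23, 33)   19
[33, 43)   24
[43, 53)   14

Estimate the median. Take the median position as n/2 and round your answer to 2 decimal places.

34.46

Cumulative frequencies: 12, 31, 55, 69
n = 69; position = n/2 = 34.5.
This falls in the class [33, 43): L = 33, F = 31, f = 24, h = 10.
Median ≈ 33 + ((34.5 − 31) / 24) × 10 = 34.4583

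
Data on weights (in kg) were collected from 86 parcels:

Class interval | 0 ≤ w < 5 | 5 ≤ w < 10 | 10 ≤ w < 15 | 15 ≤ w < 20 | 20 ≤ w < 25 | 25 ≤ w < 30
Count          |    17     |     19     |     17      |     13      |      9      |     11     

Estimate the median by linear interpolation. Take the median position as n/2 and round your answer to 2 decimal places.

12.06

Cumulative frequencies: 17, 36, 53, 66, 75, 86
n = 86; position = n/2 = 43.
This falls in the class 10 ≤ w < 15: L = 10, F = 36, f = 17, h = 5.
Median ≈ 10 + ((43 − 36) / 17) × 5 = 12.0588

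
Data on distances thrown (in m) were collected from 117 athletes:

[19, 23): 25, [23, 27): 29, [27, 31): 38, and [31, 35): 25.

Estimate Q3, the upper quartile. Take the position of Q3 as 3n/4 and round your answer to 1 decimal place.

Cumulative frequencies: 25, 54, 92, 117
n = 117; position = 3n/4 = 87.75.
This falls in the class [27, 31): L = 27, F = 54, f = 38, h = 4.
Upper quartile ≈ 27 + ((87.75 − 54) / 38) × 4 = 30.5526

30.6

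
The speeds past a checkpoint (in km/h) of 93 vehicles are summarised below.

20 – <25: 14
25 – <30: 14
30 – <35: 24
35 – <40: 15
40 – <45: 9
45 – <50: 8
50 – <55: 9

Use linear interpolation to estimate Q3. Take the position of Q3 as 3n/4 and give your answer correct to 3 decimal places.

41.528

Cumulative frequencies: 14, 28, 52, 67, 76, 84, 93
n = 93; position = 3n/4 = 69.75.
This falls in the class 40 – <45: L = 40, F = 67, f = 9, h = 5.
Upper quartile ≈ 40 + ((69.75 − 67) / 9) × 5 = 41.5278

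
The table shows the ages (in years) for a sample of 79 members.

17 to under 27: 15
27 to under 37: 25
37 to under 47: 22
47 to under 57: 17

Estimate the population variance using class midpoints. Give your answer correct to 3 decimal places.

105.977

Midpoints: 22, 32, 42, 52
n = 79, Σfm = 2938, mean = 37.1899
Σfm² = 117636
Σf(m − x̄)² = Σfm² − (Σfm)²/n = 117636 − 2938²/79 = 8372.1519
Population variance = 8372.1519 / 79 = 105.9766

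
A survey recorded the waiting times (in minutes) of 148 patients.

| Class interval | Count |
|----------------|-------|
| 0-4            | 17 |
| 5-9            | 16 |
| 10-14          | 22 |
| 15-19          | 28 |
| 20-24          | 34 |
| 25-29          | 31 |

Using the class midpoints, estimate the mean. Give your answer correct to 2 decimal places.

16.70

Midpoints: 2, 7, 12, 17, 22, 27
Σfm = 17×2 + 16×7 + 22×12 + 28×17 + 34×22 + 31×27 = 2471
n = Σf = 148
Mean = 2471 / 148 = 16.6959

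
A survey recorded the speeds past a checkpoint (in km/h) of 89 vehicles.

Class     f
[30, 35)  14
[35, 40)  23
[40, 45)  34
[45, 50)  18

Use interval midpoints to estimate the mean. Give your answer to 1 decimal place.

Midpoints: 32.5, 37.5, 42.5, 47.5
Σfm = 14×32.5 + 23×37.5 + 34×42.5 + 18×47.5 = 3617.5
n = Σf = 89
Mean = 3617.5 / 89 = 40.6461

40.6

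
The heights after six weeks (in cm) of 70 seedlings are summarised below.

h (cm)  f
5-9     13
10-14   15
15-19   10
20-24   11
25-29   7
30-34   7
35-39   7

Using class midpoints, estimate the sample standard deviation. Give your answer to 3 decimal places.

Midpoints: 7, 12, 17, 22, 27, 32, 37
n = 70, Σfm = 1355, mean = 19.3571
Σfm² = 32865
Σf(m − x̄)² = Σfm² − (Σfm)²/n = 32865 − 1355²/70 = 6636.0714
Sample variance = 6636.0714 / 69 = 96.1749
Standard deviation = √96.1749 = 9.8069

9.807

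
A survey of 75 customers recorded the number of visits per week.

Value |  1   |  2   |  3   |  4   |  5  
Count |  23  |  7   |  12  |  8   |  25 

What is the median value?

Cumulative frequencies: 23, 30, 42, 50, 75
n = 75, so the median is the value in position (n+1)/2 = 38.
Position 38 falls at value 3.

3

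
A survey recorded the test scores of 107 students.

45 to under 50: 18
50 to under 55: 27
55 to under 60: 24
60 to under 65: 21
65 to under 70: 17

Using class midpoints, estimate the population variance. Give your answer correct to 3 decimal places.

Midpoints: 47.5, 52.5, 57.5, 62.5, 67.5
n = 107, Σfm = 6112.5, mean = 57.1262
Σfm² = 353868.75
Σf(m − x̄)² = Σfm² − (Σfm)²/n = 353868.75 − 6112.5²/107 = 4685.0467
Population variance = 4685.0467 / 107 = 43.7855

43.785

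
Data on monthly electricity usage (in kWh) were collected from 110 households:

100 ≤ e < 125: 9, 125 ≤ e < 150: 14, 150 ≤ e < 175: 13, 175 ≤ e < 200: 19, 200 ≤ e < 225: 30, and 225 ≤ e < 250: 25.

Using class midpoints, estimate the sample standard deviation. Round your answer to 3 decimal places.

39.975

Midpoints: 112.5, 137.5, 162.5, 187.5, 212.5, 237.5
n = 110, Σfm = 20925, mean = 190.2273
Σfm² = 4154687.5
Σf(m − x̄)² = Σfm² − (Σfm)²/n = 4154687.5 − 20925²/110 = 174181.8182
Sample variance = 174181.8182 / 109 = 1597.9983
Standard deviation = √1597.9983 = 39.9750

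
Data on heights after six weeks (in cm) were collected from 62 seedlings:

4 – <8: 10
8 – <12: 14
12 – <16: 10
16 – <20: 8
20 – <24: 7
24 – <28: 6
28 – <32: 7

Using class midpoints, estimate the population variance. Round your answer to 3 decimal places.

61.253

Midpoints: 6, 10, 14, 18, 22, 26, 30
n = 62, Σfm = 1004, mean = 16.1935
Σfm² = 20056
Σf(m − x̄)² = Σfm² − (Σfm)²/n = 20056 − 1004²/62 = 3797.6774
Population variance = 3797.6774 / 62 = 61.2529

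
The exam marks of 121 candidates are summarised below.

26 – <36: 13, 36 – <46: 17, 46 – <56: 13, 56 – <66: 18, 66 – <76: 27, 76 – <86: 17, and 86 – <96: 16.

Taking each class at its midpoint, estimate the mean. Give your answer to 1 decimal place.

62.9

Midpoints: 31, 41, 51, 61, 71, 81, 91
Σfm = 13×31 + 17×41 + 13×51 + 18×61 + 27×71 + 17×81 + 16×91 = 7611
n = Σf = 121
Mean = 7611 / 121 = 62.9008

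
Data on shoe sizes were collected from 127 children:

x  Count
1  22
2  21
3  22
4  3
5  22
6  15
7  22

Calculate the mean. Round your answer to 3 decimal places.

Values: 1, 2, 3, 4, 5, 6, 7
Σfx = 22×1 + 21×2 + 22×3 + 3×4 + 22×5 + 15×6 + 22×7 = 496
n = Σf = 127
Mean = 496 / 127 = 3.9055

3.906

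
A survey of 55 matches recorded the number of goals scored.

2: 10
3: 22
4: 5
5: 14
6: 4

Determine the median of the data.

Cumulative frequencies: 10, 32, 37, 51, 55
n = 55, so the median is the value in position (n+1)/2 = 28.
Position 28 falls at value 3.

3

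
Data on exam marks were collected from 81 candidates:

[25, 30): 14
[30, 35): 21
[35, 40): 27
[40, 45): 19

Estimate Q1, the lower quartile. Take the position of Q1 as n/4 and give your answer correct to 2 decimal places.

31.49

Cumulative frequencies: 14, 35, 62, 81
n = 81; position = n/4 = 20.25.
This falls in the class [30, 35): L = 30, F = 14, f = 21, h = 5.
Lower quartile ≈ 30 + ((20.25 − 14) / 21) × 5 = 31.4881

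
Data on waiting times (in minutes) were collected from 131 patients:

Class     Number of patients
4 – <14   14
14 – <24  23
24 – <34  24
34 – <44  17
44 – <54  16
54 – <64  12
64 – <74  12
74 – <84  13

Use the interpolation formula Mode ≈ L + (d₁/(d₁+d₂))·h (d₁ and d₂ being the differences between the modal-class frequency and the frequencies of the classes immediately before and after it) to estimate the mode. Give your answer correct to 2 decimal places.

25.25

Modal class: 24 – <34 (highest frequency 24).
d₁ = 24 − 23 = 1, d₂ = 24 − 17 = 7
Mode ≈ 24 + (1/(1+7)) × 10 = 24 + 1.2500 = 25.2500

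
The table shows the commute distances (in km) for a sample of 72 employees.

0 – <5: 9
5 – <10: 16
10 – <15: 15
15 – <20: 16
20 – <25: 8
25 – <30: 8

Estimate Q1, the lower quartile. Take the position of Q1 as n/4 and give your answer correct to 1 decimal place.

Cumulative frequencies: 9, 25, 40, 56, 64, 72
n = 72; position = n/4 = 18.
This falls in the class 5 – <10: L = 5, F = 9, f = 16, h = 5.
Lower quartile ≈ 5 + ((18 − 9) / 16) × 5 = 7.8125

7.8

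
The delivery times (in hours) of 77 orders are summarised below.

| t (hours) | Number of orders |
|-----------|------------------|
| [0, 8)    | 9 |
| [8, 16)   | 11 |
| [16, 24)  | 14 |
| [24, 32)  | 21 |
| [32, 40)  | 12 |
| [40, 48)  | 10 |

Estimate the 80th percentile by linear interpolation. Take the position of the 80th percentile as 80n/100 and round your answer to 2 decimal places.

Cumulative frequencies: 9, 20, 34, 55, 67, 77
n = 77; position = 80n/100 = 61.6.
This falls in the class [32, 40): L = 32, F = 55, f = 12, h = 8.
80th percentile ≈ 32 + ((61.6 − 55) / 12) × 8 = 36.4000

36.40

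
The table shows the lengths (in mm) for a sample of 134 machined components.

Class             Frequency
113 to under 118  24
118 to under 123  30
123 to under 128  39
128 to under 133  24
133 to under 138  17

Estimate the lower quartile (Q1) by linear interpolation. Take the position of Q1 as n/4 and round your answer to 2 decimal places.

119.58

Cumulative frequencies: 24, 54, 93, 117, 134
n = 134; position = n/4 = 33.5.
This falls in the class 118 to under 123: L = 118, F = 24, f = 30, h = 5.
Lower quartile ≈ 118 + ((33.5 − 24) / 30) × 5 = 119.5833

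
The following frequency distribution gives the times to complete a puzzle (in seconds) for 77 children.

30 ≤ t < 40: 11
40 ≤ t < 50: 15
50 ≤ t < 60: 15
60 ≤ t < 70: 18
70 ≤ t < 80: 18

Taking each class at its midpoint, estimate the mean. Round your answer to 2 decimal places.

57.21

Midpoints: 35, 45, 55, 65, 75
Σfm = 11×35 + 15×45 + 15×55 + 18×65 + 18×75 = 4405
n = Σf = 77
Mean = 4405 / 77 = 57.2078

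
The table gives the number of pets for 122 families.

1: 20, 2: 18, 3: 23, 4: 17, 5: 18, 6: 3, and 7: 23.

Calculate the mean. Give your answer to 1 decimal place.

3.8

Values: 1, 2, 3, 4, 5, 6, 7
Σfx = 20×1 + 18×2 + 23×3 + 17×4 + 18×5 + 3×6 + 23×7 = 462
n = Σf = 122
Mean = 462 / 122 = 3.7869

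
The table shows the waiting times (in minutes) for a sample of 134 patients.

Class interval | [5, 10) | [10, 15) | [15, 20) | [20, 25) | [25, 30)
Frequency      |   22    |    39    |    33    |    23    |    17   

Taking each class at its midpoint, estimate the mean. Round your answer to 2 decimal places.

16.53

Midpoints: 7.5, 12.5, 17.5, 22.5, 27.5
Σfm = 22×7.5 + 39×12.5 + 33×17.5 + 23×22.5 + 17×27.5 = 2215
n = Σf = 134
Mean = 2215 / 134 = 16.5299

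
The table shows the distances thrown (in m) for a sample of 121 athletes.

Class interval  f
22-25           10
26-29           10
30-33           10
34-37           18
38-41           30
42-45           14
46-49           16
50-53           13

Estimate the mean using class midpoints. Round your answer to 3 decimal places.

38.740

Midpoints: 23.5, 27.5, 31.5, 35.5, 39.5, 43.5, 47.5, 51.5
Σfm = 10×23.5 + 10×27.5 + 10×31.5 + 18×35.5 + 30×39.5 + 14×43.5 + 16×47.5 + 13×51.5 = 4687.5
n = Σf = 121
Mean = 4687.5 / 121 = 38.7397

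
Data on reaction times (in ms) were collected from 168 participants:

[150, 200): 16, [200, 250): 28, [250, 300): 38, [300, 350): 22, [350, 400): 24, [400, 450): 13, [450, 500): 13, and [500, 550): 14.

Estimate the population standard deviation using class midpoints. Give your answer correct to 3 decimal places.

102.857

Midpoints: 175, 225, 275, 325, 375, 425, 475, 525
n = 168, Σfm = 54750, mean = 325.8929
Σfm² = 19620000
Σf(m − x̄)² = Σfm² − (Σfm)²/n = 19620000 − 54750²/168 = 1777366.0714
Population variance = 1777366.0714 / 168 = 10579.5599
Standard deviation = √10579.5599 = 102.8570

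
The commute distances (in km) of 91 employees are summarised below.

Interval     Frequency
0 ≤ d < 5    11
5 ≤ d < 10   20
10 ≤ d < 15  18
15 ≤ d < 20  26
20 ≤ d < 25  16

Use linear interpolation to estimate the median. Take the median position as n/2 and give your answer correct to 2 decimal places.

14.03

Cumulative frequencies: 11, 31, 49, 75, 91
n = 91; position = n/2 = 45.5.
This falls in the class 10 ≤ d < 15: L = 10, F = 31, f = 18, h = 5.
Median ≈ 10 + ((45.5 − 31) / 18) × 5 = 14.0278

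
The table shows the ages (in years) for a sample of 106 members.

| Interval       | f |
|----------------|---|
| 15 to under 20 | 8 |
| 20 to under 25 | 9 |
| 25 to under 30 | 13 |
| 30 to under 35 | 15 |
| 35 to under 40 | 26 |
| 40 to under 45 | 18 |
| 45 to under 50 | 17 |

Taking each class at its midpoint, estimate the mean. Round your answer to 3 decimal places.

35.236

Midpoints: 17.5, 22.5, 27.5, 32.5, 37.5, 42.5, 47.5
Σfm = 8×17.5 + 9×22.5 + 13×27.5 + 15×32.5 + 26×37.5 + 18×42.5 + 17×47.5 = 3735
n = Σf = 106
Mean = 3735 / 106 = 35.2358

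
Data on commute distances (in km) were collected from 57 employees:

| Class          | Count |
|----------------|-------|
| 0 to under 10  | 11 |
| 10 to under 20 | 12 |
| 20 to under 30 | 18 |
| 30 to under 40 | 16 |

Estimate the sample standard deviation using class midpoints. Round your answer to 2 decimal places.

Midpoints: 5, 15, 25, 35
n = 57, Σfm = 1245, mean = 21.8421
Σfm² = 33825
Σf(m − x̄)² = Σfm² − (Σfm)²/n = 33825 − 1245²/57 = 6631.5789
Sample variance = 6631.5789 / 56 = 118.4211
Standard deviation = √118.4211 = 10.8821

10.88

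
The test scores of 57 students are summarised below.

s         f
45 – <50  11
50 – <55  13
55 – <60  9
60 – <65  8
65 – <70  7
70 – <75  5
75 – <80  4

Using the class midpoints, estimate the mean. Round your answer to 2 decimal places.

59.08

Midpoints: 47.5, 52.5, 57.5, 62.5, 67.5, 72.5, 77.5
Σfm = 11×47.5 + 13×52.5 + 9×57.5 + 8×62.5 + 7×67.5 + 5×72.5 + 4×77.5 = 3367.5
n = Σf = 57
Mean = 3367.5 / 57 = 59.0789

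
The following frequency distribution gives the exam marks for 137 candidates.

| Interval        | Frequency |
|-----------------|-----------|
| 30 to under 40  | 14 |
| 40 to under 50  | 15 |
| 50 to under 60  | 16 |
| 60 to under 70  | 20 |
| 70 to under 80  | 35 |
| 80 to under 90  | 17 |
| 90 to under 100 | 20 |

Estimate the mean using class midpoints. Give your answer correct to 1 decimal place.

68.0

Midpoints: 35, 45, 55, 65, 75, 85, 95
Σfm = 14×35 + 15×45 + 16×55 + 20×65 + 35×75 + 17×85 + 20×95 = 9315
n = Σf = 137
Mean = 9315 / 137 = 67.9927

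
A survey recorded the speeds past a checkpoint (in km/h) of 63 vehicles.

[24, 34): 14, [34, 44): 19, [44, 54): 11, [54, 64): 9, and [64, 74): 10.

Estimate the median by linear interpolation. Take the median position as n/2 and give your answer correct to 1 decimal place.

Cumulative frequencies: 14, 33, 44, 53, 63
n = 63; position = n/2 = 31.5.
This falls in the class [34, 44): L = 34, F = 14, f = 19, h = 10.
Median ≈ 34 + ((31.5 − 14) / 19) × 10 = 43.2105

43.2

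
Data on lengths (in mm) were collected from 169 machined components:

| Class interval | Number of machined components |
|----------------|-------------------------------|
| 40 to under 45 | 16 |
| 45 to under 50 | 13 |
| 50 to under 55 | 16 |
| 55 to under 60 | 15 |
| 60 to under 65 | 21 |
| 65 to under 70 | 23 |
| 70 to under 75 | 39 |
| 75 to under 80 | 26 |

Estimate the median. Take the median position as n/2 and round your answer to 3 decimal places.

Cumulative frequencies: 16, 29, 45, 60, 81, 104, 143, 169
n = 169; position = n/2 = 84.5.
This falls in the class 65 to under 70: L = 65, F = 81, f = 23, h = 5.
Median ≈ 65 + ((84.5 − 81) / 23) × 5 = 65.7609

65.761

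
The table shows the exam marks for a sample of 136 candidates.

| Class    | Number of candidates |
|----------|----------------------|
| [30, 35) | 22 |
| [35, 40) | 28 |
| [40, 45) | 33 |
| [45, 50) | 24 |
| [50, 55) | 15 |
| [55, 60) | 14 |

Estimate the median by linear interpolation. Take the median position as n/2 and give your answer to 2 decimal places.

42.73

Cumulative frequencies: 22, 50, 83, 107, 122, 136
n = 136; position = n/2 = 68.
This falls in the class [40, 45): L = 40, F = 50, f = 33, h = 5.
Median ≈ 40 + ((68 − 50) / 33) × 5 = 42.7273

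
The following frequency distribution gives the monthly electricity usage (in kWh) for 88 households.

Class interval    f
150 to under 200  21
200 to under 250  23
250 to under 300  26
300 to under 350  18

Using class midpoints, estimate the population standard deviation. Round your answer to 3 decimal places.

53.273

Midpoints: 175, 225, 275, 325
n = 88, Σfm = 21850, mean = 248.2955
Σfm² = 5675000
Σf(m − x̄)² = Σfm² − (Σfm)²/n = 5675000 − 21850²/88 = 249744.3182
Population variance = 249744.3182 / 88 = 2838.0036
Standard deviation = √2838.0036 = 53.2729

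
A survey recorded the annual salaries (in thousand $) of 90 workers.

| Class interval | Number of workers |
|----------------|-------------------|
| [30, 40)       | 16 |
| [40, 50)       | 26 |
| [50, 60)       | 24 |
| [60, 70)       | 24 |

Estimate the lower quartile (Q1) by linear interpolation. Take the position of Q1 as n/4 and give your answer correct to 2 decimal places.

Cumulative frequencies: 16, 42, 66, 90
n = 90; position = n/4 = 22.5.
This falls in the class [40, 50): L = 40, F = 16, f = 26, h = 10.
Lower quartile ≈ 40 + ((22.5 − 16) / 26) × 10 = 42.5000

42.50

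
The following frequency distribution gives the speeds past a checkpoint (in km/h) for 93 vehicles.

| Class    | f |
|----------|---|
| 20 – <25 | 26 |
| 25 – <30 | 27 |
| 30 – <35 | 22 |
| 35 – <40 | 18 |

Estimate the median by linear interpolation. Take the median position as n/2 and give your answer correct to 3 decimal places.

28.796

Cumulative frequencies: 26, 53, 75, 93
n = 93; position = n/2 = 46.5.
This falls in the class 25 – <30: L = 25, F = 26, f = 27, h = 5.
Median ≈ 25 + ((46.5 − 26) / 27) × 5 = 28.7963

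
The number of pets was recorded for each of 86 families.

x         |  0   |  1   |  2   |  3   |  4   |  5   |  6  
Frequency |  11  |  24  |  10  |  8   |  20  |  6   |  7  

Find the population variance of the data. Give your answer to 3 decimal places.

Values: 0, 1, 2, 3, 4, 5, 6
n = 86, Σfx = 220, mean = 2.5581
Σfx² = 858
Σf(x − x̄)² = Σfx² − (Σfx)²/n = 858 − 220²/86 = 295.2093
Population variance = 295.2093 / 86 = 3.4327

3.433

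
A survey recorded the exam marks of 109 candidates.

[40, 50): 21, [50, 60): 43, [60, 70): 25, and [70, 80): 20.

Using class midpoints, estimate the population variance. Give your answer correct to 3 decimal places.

99.301

Midpoints: 45, 55, 65, 75
n = 109, Σfm = 6435, mean = 59.0367
Σfm² = 390725
Σf(m − x̄)² = Σfm² − (Σfm)²/n = 390725 − 6435²/109 = 10823.8532
Population variance = 10823.8532 / 109 = 99.3014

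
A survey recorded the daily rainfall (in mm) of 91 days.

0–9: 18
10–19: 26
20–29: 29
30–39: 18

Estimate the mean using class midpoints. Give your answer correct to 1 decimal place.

19.7

Midpoints: 4.5, 14.5, 24.5, 34.5
Σfm = 18×4.5 + 26×14.5 + 29×24.5 + 18×34.5 = 1789.5
n = Σf = 91
Mean = 1789.5 / 91 = 19.6648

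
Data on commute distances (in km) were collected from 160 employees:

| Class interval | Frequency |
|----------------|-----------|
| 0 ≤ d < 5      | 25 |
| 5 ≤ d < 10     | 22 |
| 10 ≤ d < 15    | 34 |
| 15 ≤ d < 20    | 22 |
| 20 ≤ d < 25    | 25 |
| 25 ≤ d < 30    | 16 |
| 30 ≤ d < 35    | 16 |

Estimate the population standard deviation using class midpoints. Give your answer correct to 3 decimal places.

9.401

Midpoints: 2.5, 7.5, 12.5, 17.5, 22.5, 27.5, 32.5
n = 160, Σfm = 2560, mean = 16.0000
Σfm² = 55100
Σf(m − x̄)² = Σfm² − (Σfm)²/n = 55100 − 2560²/160 = 14140.0000
Population variance = 14140.0000 / 160 = 88.3750
Standard deviation = √88.3750 = 9.4008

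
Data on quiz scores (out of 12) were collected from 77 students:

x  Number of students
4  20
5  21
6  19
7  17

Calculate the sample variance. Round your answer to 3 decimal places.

Values: 4, 5, 6, 7
n = 77, Σfx = 418, mean = 5.4286
Σfx² = 2362
Σf(x − x̄)² = Σfx² − (Σfx)²/n = 2362 − 418²/77 = 92.8571
Sample variance = 92.8571 / 76 = 1.2218

1.222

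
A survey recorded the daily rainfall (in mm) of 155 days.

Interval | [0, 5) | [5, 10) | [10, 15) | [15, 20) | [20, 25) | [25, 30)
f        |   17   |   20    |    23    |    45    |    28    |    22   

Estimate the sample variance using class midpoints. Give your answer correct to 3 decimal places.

58.542

Midpoints: 2.5, 7.5, 12.5, 17.5, 22.5, 27.5
n = 155, Σfm = 2502.5, mean = 16.1452
Σfm² = 49418.75
Σf(m − x̄)² = Σfm² − (Σfm)²/n = 49418.75 − 2502.5²/155 = 9015.4839
Sample variance = 9015.4839 / 154 = 58.5421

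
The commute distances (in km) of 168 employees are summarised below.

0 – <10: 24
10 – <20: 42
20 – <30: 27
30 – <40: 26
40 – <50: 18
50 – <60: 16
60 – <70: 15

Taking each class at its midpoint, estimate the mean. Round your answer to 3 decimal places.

Midpoints: 5, 15, 25, 35, 45, 55, 65
Σfm = 24×5 + 42×15 + 27×25 + 26×35 + 18×45 + 16×55 + 15×65 = 5000
n = Σf = 168
Mean = 5000 / 168 = 29.7619

29.762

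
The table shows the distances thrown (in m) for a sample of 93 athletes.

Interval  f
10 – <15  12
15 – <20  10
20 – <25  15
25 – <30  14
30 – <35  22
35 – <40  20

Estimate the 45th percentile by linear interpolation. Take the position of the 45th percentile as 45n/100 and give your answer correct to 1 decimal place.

26.7

Cumulative frequencies: 12, 22, 37, 51, 73, 93
n = 93; position = 45n/100 = 41.85.
This falls in the class 25 – <30: L = 25, F = 37, f = 14, h = 5.
45th percentile ≈ 25 + ((41.85 − 37) / 14) × 5 = 26.7321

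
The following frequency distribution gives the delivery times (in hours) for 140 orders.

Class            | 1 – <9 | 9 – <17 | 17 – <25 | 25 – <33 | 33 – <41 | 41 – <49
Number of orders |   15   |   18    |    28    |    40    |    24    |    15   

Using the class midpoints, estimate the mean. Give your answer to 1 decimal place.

Midpoints: 5, 13, 21, 29, 37, 45
Σfm = 15×5 + 18×13 + 28×21 + 40×29 + 24×37 + 15×45 = 3620
n = Σf = 140
Mean = 3620 / 140 = 25.8571

25.9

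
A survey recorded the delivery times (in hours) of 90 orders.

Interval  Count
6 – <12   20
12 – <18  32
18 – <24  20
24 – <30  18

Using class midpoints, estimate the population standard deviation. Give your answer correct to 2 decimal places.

6.25

Midpoints: 9, 15, 21, 27
n = 90, Σfm = 1566, mean = 17.4000
Σfm² = 30762
Σf(m − x̄)² = Σfm² − (Σfm)²/n = 30762 − 1566²/90 = 3513.6000
Population variance = 3513.6000 / 90 = 39.0400
Standard deviation = √39.0400 = 6.2482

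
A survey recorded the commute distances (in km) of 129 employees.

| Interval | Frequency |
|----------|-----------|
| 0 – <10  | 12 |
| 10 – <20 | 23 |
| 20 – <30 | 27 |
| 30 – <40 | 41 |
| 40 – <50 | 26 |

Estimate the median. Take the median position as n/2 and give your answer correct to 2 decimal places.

Cumulative frequencies: 12, 35, 62, 103, 129
n = 129; position = n/2 = 64.5.
This falls in the class 30 – <40: L = 30, F = 62, f = 41, h = 10.
Median ≈ 30 + ((64.5 − 62) / 41) × 10 = 30.6098

30.61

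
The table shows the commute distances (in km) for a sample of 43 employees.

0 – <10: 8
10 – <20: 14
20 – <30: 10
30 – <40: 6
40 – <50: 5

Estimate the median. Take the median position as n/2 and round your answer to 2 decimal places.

Cumulative frequencies: 8, 22, 32, 38, 43
n = 43; position = n/2 = 21.5.
This falls in the class 10 – <20: L = 10, F = 8, f = 14, h = 10.
Median ≈ 10 + ((21.5 − 8) / 14) × 10 = 19.6429

19.64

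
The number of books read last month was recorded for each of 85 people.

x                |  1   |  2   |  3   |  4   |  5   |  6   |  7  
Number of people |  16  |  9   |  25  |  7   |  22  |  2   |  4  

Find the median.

Cumulative frequencies: 16, 25, 50, 57, 79, 81, 85
n = 85, so the median is the value in position (n+1)/2 = 43.
Position 43 falls at value 3.

3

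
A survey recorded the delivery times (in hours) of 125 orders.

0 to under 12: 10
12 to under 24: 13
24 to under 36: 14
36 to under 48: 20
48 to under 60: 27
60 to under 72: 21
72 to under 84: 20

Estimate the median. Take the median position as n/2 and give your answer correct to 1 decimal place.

50.4

Cumulative frequencies: 10, 23, 37, 57, 84, 105, 125
n = 125; position = n/2 = 62.5.
This falls in the class 48 to under 60: L = 48, F = 57, f = 27, h = 12.
Median ≈ 48 + ((62.5 − 57) / 27) × 12 = 50.4444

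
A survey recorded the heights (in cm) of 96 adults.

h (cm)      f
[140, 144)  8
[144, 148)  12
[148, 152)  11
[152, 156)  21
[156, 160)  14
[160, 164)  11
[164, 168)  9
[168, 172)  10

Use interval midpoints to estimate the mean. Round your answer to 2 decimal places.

Midpoints: 142, 146, 150, 154, 158, 162, 166, 170
Σfm = 8×142 + 12×146 + 11×150 + 21×154 + 14×158 + 11×162 + 9×166 + 10×170 = 14960
n = Σf = 96
Mean = 14960 / 96 = 155.8333

155.83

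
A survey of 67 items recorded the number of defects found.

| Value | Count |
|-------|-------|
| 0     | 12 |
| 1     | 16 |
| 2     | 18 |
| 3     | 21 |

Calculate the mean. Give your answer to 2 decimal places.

Values: 0, 1, 2, 3
Σfx = 12×0 + 16×1 + 18×2 + 21×3 = 115
n = Σf = 67
Mean = 115 / 67 = 1.7164

1.72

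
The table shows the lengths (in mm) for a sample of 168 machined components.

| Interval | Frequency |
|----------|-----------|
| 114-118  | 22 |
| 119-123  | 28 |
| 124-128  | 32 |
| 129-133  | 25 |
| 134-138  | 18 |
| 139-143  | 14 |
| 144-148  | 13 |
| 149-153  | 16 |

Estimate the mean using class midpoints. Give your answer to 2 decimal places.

130.85

Midpoints: 116, 121, 126, 131, 136, 141, 146, 151
Σfm = 22×116 + 28×121 + 32×126 + 25×131 + 18×136 + 14×141 + 13×146 + 16×151 = 21983
n = Σf = 168
Mean = 21983 / 168 = 130.8512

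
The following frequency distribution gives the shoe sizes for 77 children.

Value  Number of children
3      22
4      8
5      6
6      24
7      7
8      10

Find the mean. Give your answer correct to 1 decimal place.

Values: 3, 4, 5, 6, 7, 8
Σfx = 22×3 + 8×4 + 6×5 + 24×6 + 7×7 + 10×8 = 401
n = Σf = 77
Mean = 401 / 77 = 5.2078

5.2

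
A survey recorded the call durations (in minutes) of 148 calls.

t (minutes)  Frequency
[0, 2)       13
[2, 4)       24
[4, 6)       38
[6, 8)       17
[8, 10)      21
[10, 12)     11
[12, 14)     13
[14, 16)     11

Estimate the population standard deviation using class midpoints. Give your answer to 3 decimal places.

Midpoints: 1, 3, 5, 7, 9, 11, 13, 15
n = 148, Σfm = 1038, mean = 7.0135
Σfm² = 9716
Σf(m − x̄)² = Σfm² − (Σfm)²/n = 9716 − 1038²/148 = 2435.9730
Population variance = 2435.9730 / 148 = 16.4593
Standard deviation = √16.4593 = 4.0570

4.057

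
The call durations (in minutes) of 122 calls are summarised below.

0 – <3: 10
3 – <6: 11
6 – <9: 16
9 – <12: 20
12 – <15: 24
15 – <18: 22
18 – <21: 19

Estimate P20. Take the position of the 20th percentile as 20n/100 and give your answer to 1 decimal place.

Cumulative frequencies: 10, 21, 37, 57, 81, 103, 122
n = 122; position = 20n/100 = 24.4.
This falls in the class 6 – <9: L = 6, F = 21, f = 16, h = 3.
20th percentile ≈ 6 + ((24.4 − 21) / 16) × 3 = 6.6375

6.6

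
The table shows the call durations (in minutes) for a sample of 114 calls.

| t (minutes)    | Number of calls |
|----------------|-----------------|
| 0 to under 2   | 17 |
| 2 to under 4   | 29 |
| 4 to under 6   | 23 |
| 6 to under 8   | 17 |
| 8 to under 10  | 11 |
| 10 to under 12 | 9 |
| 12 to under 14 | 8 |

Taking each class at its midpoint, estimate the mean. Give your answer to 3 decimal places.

Midpoints: 1, 3, 5, 7, 9, 11, 13
Σfm = 17×1 + 29×3 + 23×5 + 17×7 + 11×9 + 9×11 + 8×13 = 640
n = Σf = 114
Mean = 640 / 114 = 5.6140

5.614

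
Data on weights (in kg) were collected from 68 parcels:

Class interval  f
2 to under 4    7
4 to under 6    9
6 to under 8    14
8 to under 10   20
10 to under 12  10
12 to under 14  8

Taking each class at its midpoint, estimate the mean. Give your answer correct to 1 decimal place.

Midpoints: 3, 5, 7, 9, 11, 13
Σfm = 7×3 + 9×5 + 14×7 + 20×9 + 10×11 + 8×13 = 558
n = Σf = 68
Mean = 558 / 68 = 8.2059

8.2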